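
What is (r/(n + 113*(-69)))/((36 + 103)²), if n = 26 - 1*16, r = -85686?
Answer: 85686/150452627 ≈ 0.00056952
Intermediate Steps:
n = 10 (n = 26 - 16 = 10)
(r/(n + 113*(-69)))/((36 + 103)²) = (-85686/(10 + 113*(-69)))/((36 + 103)²) = (-85686/(10 - 7797))/(139²) = -85686/(-7787)/19321 = -85686*(-1/7787)*(1/19321) = (85686/7787)*(1/19321) = 85686/150452627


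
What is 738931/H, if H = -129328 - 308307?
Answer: -738931/437635 ≈ -1.6885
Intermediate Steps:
H = -437635
738931/H = 738931/(-437635) = 738931*(-1/437635) = -738931/437635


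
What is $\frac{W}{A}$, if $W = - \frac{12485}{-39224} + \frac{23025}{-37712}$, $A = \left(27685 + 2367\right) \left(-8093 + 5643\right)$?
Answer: $\frac{10807457}{2722769760529280} \approx 3.9693 \cdot 10^{-9}$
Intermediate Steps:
$A = -73627400$ ($A = 30052 \left(-2450\right) = -73627400$)
$W = - \frac{54037285}{184901936}$ ($W = \left(-12485\right) \left(- \frac{1}{39224}\right) + 23025 \left(- \frac{1}{37712}\right) = \frac{12485}{39224} - \frac{23025}{37712} = - \frac{54037285}{184901936} \approx -0.29225$)
$\frac{W}{A} = - \frac{54037285}{184901936 \left(-73627400\right)} = \left(- \frac{54037285}{184901936}\right) \left(- \frac{1}{73627400}\right) = \frac{10807457}{2722769760529280}$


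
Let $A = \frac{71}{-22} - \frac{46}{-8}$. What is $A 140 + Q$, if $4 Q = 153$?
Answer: $\frac{17223}{44} \approx 391.43$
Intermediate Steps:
$Q = \frac{153}{4}$ ($Q = \frac{1}{4} \cdot 153 = \frac{153}{4} \approx 38.25$)
$A = \frac{111}{44}$ ($A = 71 \left(- \frac{1}{22}\right) - - \frac{23}{4} = - \frac{71}{22} + \frac{23}{4} = \frac{111}{44} \approx 2.5227$)
$A 140 + Q = \frac{111}{44} \cdot 140 + \frac{153}{4} = \frac{3885}{11} + \frac{153}{4} = \frac{17223}{44}$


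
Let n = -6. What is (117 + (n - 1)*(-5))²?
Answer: 23104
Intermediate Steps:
(117 + (n - 1)*(-5))² = (117 + (-6 - 1)*(-5))² = (117 - 7*(-5))² = (117 + 35)² = 152² = 23104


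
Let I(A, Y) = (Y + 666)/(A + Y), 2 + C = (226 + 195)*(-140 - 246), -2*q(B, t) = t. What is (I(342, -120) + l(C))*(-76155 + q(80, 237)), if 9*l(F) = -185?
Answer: 153208037/111 ≈ 1.3803e+6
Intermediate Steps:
q(B, t) = -t/2
C = -162508 (C = -2 + (226 + 195)*(-140 - 246) = -2 + 421*(-386) = -2 - 162506 = -162508)
l(F) = -185/9 (l(F) = (⅑)*(-185) = -185/9)
I(A, Y) = (666 + Y)/(A + Y)
(I(342, -120) + l(C))*(-76155 + q(80, 237)) = ((666 - 120)/(342 - 120) - 185/9)*(-76155 - ½*237) = (546/222 - 185/9)*(-76155 - 237/2) = ((1/222)*546 - 185/9)*(-152547/2) = (91/37 - 185/9)*(-152547/2) = -6026/333*(-152547/2) = 153208037/111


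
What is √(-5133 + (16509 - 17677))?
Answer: I*√6301 ≈ 79.379*I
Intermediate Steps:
√(-5133 + (16509 - 17677)) = √(-5133 - 1168) = √(-6301) = I*√6301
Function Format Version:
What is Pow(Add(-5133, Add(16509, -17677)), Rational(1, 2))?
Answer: Mul(I, Pow(6301, Rational(1, 2))) ≈ Mul(79.379, I)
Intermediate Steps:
Pow(Add(-5133, Add(16509, -17677)), Rational(1, 2)) = Pow(Add(-5133, -1168), Rational(1, 2)) = Pow(-6301, Rational(1, 2)) = Mul(I, Pow(6301, Rational(1, 2)))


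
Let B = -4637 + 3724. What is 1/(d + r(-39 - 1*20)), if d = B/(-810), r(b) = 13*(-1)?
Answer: -810/9617 ≈ -0.084226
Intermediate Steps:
r(b) = -13
B = -913
d = 913/810 (d = -913/(-810) = -913*(-1/810) = 913/810 ≈ 1.1272)
1/(d + r(-39 - 1*20)) = 1/(913/810 - 13) = 1/(-9617/810) = -810/9617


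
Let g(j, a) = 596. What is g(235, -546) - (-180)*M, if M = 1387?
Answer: 250256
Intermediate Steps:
g(235, -546) - (-180)*M = 596 - (-180)*1387 = 596 - 1*(-249660) = 596 + 249660 = 250256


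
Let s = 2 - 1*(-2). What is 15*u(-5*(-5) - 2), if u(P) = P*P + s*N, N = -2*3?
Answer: 7575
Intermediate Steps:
s = 4 (s = 2 + 2 = 4)
N = -6
u(P) = -24 + P² (u(P) = P*P + 4*(-6) = P² - 24 = -24 + P²)
15*u(-5*(-5) - 2) = 15*(-24 + (-5*(-5) - 2)²) = 15*(-24 + (25 - 2)²) = 15*(-24 + 23²) = 15*(-24 + 529) = 15*505 = 7575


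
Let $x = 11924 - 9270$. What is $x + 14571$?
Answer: $17225$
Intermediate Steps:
$x = 2654$
$x + 14571 = 2654 + 14571 = 17225$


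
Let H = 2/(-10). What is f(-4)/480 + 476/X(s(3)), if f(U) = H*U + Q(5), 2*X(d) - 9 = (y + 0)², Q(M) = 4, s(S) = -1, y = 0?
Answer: 95209/900 ≈ 105.79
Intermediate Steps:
H = -⅕ (H = 2*(-⅒) = -⅕ ≈ -0.20000)
X(d) = 9/2 (X(d) = 9/2 + (0 + 0)²/2 = 9/2 + (½)*0² = 9/2 + (½)*0 = 9/2 + 0 = 9/2)
f(U) = 4 - U/5 (f(U) = -U/5 + 4 = 4 - U/5)
f(-4)/480 + 476/X(s(3)) = (4 - ⅕*(-4))/480 + 476/(9/2) = (4 + ⅘)*(1/480) + 476*(2/9) = (24/5)*(1/480) + 952/9 = 1/100 + 952/9 = 95209/900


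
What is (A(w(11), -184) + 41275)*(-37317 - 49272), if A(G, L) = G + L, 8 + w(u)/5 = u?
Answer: -3559327434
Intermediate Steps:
w(u) = -40 + 5*u
(A(w(11), -184) + 41275)*(-37317 - 49272) = (((-40 + 5*11) - 184) + 41275)*(-37317 - 49272) = (((-40 + 55) - 184) + 41275)*(-86589) = ((15 - 184) + 41275)*(-86589) = (-169 + 41275)*(-86589) = 41106*(-86589) = -3559327434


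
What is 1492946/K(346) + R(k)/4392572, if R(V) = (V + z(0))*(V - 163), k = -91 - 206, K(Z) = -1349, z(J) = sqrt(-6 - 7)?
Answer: -86285374957/77968153 - 115*I*sqrt(13)/1098143 ≈ -1106.7 - 0.00037758*I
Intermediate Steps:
z(J) = I*sqrt(13) (z(J) = sqrt(-13) = I*sqrt(13))
k = -297
R(V) = (-163 + V)*(V + I*sqrt(13)) (R(V) = (V + I*sqrt(13))*(V - 163) = (V + I*sqrt(13))*(-163 + V) = (-163 + V)*(V + I*sqrt(13)))
1492946/K(346) + R(k)/4392572 = 1492946/(-1349) + ((-297)**2 - 163*(-297) - 163*I*sqrt(13) + I*(-297)*sqrt(13))/4392572 = 1492946*(-1/1349) + (88209 + 48411 - 163*I*sqrt(13) - 297*I*sqrt(13))*(1/4392572) = -1492946/1349 + (136620 - 460*I*sqrt(13))*(1/4392572) = -1492946/1349 + (34155/1098143 - 115*I*sqrt(13)/1098143) = -86285374957/77968153 - 115*I*sqrt(13)/1098143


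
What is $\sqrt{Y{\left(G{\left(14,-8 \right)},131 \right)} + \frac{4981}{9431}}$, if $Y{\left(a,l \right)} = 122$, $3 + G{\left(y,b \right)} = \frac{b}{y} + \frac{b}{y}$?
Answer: $\frac{\sqrt{10898114653}}{9431} \approx 11.069$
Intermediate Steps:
$G{\left(y,b \right)} = -3 + \frac{2 b}{y}$ ($G{\left(y,b \right)} = -3 + \left(\frac{b}{y} + \frac{b}{y}\right) = -3 + \frac{2 b}{y}$)
$\sqrt{Y{\left(G{\left(14,-8 \right)},131 \right)} + \frac{4981}{9431}} = \sqrt{122 + \frac{4981}{9431}} = \sqrt{\frac{1155563}{9431}} = \frac{\sqrt{10898114653}}{9431}$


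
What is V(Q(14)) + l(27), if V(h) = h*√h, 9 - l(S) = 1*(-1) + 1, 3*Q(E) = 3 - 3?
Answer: 9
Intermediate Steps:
Q(E) = 0 (Q(E) = (3 - 3)/3 = (⅓)*0 = 0)
l(S) = 9 (l(S) = 9 - (1*(-1) + 1) = 9 - (-1 + 1) = 9 - 1*0 = 9 + 0 = 9)
V(h) = h^(3/2)
V(Q(14)) + l(27) = 0^(3/2) + 9 = 0 + 9 = 9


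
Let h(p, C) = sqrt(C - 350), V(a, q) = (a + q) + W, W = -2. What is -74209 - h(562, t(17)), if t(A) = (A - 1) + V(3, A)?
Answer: -74209 - 2*I*sqrt(79) ≈ -74209.0 - 17.776*I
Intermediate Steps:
V(a, q) = -2 + a + q (V(a, q) = (a + q) - 2 = -2 + a + q)
t(A) = 2*A (t(A) = (A - 1) + (-2 + 3 + A) = (-1 + A) + (1 + A) = 2*A)
h(p, C) = sqrt(-350 + C)
-74209 - h(562, t(17)) = -74209 - sqrt(-350 + 2*17) = -74209 - sqrt(-350 + 34) = -74209 - sqrt(-316) = -74209 - 2*I*sqrt(79)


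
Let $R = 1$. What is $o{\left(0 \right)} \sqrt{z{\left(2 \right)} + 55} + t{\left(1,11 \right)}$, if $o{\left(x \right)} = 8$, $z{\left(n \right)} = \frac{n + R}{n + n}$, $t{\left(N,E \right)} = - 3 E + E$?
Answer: $-22 + 4 \sqrt{223} \approx 37.733$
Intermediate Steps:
$t{\left(N,E \right)} = - 2 E$
$z{\left(n \right)} = \frac{1 + n}{2 n}$ ($z{\left(n \right)} = \frac{n + 1}{n + n} = \frac{1 + n}{2 n}$)
$o{\left(0 \right)} \sqrt{z{\left(2 \right)} + 55} + t{\left(1,11 \right)} = 8 \sqrt{\frac{1 + 2}{2 \cdot 2} + 55} - 22 = 8 \sqrt{\frac{1}{2} \cdot \frac{1}{2} \cdot 3 + 55} - 22 = 8 \sqrt{\frac{3}{4} + 55} - 22 = 8 \sqrt{\frac{223}{4}} - 22 = 8 \frac{\sqrt{223}}{2} - 22 = 4 \sqrt{223} - 22 = -22 + 4 \sqrt{223}$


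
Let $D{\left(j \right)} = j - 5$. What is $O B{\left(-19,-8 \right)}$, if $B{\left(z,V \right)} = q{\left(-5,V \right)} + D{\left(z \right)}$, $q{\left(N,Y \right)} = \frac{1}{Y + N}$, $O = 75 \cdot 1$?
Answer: $- \frac{23475}{13} \approx -1805.8$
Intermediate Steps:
$O = 75$
$q{\left(N,Y \right)} = \frac{1}{N + Y}$
$D{\left(j \right)} = -5 + j$
$B{\left(z,V \right)} = -5 + z + \frac{1}{-5 + V}$ ($B{\left(z,V \right)} = \frac{1}{-5 + V} + \left(-5 + z\right) = -5 + z + \frac{1}{-5 + V}$)
$O B{\left(-19,-8 \right)} = 75 \frac{1 + \left(-5 - 8\right) \left(-5 - 19\right)}{-5 - 8} = 75 \frac{1 - -312}{-13} = 75 \left(- \frac{1 + 312}{13}\right) = 75 \left(\left(- \frac{1}{13}\right) 313\right) = 75 \left(- \frac{313}{13}\right) = - \frac{23475}{13}$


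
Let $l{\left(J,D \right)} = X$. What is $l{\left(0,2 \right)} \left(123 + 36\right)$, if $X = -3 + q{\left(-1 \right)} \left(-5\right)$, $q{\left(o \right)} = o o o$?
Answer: $318$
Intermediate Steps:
$q{\left(o \right)} = o^{3}$ ($q{\left(o \right)} = o^{2} o = o^{3}$)
$X = 2$ ($X = -3 + \left(-1\right)^{3} \left(-5\right) = -3 - -5 = -3 + 5 = 2$)
$l{\left(J,D \right)} = 2$
$l{\left(0,2 \right)} \left(123 + 36\right) = 2 \left(123 + 36\right) = 2 \cdot 159 = 318$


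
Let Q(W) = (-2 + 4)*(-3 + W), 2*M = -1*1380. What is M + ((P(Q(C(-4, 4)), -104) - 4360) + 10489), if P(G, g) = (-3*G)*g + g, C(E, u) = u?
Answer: 5959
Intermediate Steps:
M = -690 (M = (-1*1380)/2 = (½)*(-1380) = -690)
Q(W) = -6 + 2*W (Q(W) = 2*(-3 + W) = -6 + 2*W)
P(G, g) = g - 3*G*g (P(G, g) = -3*G*g + g = g - 3*G*g)
M + ((P(Q(C(-4, 4)), -104) - 4360) + 10489) = -690 + ((-104*(1 - 3*(-6 + 2*4)) - 4360) + 10489) = -690 + ((-104*(1 - 3*(-6 + 8)) - 4360) + 10489) = -690 + ((-104*(1 - 3*2) - 4360) + 10489) = -690 + ((-104*(1 - 6) - 4360) + 10489) = -690 + ((-104*(-5) - 4360) + 10489) = -690 + ((520 - 4360) + 10489) = -690 + (-3840 + 10489) = -690 + 6649 = 5959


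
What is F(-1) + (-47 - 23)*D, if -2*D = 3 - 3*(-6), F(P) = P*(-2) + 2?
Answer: 739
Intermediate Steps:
F(P) = 2 - 2*P (F(P) = -2*P + 2 = 2 - 2*P)
D = -21/2 (D = -(3 - 3*(-6))/2 = -(3 + 18)/2 = -1/2*21 = -21/2 ≈ -10.500)
F(-1) + (-47 - 23)*D = (2 - 2*(-1)) + (-47 - 23)*(-21/2) = (2 + 2) - 70*(-21/2) = 4 + 735 = 739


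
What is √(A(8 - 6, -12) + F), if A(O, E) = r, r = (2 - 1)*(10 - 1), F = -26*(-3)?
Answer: √87 ≈ 9.3274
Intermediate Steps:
F = 78
r = 9 (r = 1*9 = 9)
A(O, E) = 9
√(A(8 - 6, -12) + F) = √(9 + 78) = √87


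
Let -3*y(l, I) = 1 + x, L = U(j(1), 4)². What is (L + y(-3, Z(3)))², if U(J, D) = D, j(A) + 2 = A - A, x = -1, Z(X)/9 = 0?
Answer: 256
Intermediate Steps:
Z(X) = 0 (Z(X) = 9*0 = 0)
j(A) = -2 (j(A) = -2 + (A - A) = -2 + 0 = -2)
L = 16 (L = 4² = 16)
y(l, I) = 0 (y(l, I) = -(1 - 1)/3 = -⅓*0 = 0)
(L + y(-3, Z(3)))² = (16 + 0)² = 16² = 256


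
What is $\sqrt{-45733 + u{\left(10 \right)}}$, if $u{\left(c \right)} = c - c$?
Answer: $i \sqrt{45733} \approx 213.85 i$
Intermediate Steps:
$u{\left(c \right)} = 0$
$\sqrt{-45733 + u{\left(10 \right)}} = \sqrt{-45733 + 0} = \sqrt{-45733} = i \sqrt{45733}$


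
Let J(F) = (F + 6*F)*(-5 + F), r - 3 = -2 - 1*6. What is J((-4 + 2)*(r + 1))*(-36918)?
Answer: -6202224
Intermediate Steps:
r = -5 (r = 3 + (-2 - 1*6) = 3 + (-2 - 6) = 3 - 8 = -5)
J(F) = 7*F*(-5 + F) (J(F) = (7*F)*(-5 + F) = 7*F*(-5 + F))
J((-4 + 2)*(r + 1))*(-36918) = (7*((-4 + 2)*(-5 + 1))*(-5 + (-4 + 2)*(-5 + 1)))*(-36918) = (7*(-2*(-4))*(-5 - 2*(-4)))*(-36918) = (7*8*(-5 + 8))*(-36918) = (7*8*3)*(-36918) = 168*(-36918) = -6202224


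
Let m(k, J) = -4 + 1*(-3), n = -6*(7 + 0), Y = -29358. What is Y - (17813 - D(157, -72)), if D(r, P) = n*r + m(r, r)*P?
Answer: -53261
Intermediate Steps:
n = -42 (n = -6*7 = -42)
m(k, J) = -7 (m(k, J) = -4 - 3 = -7)
D(r, P) = -42*r - 7*P
Y - (17813 - D(157, -72)) = -29358 - (17813 - (-42*157 - 7*(-72))) = -29358 - (17813 - (-6594 + 504)) = -29358 - (17813 - 1*(-6090)) = -29358 - (17813 + 6090) = -29358 - 1*23903 = -29358 - 23903 = -53261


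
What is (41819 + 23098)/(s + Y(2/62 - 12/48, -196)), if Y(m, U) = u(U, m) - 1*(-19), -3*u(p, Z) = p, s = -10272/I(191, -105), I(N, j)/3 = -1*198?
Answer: 6426783/10061 ≈ 638.78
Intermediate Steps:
I(N, j) = -594 (I(N, j) = 3*(-1*198) = 3*(-198) = -594)
s = 1712/99 (s = -10272/(-594) = -10272*(-1/594) = 1712/99 ≈ 17.293)
u(p, Z) = -p/3
Y(m, U) = 19 - U/3 (Y(m, U) = -U/3 - 1*(-19) = -U/3 + 19 = 19 - U/3)
(41819 + 23098)/(s + Y(2/62 - 12/48, -196)) = (41819 + 23098)/(1712/99 + (19 - ⅓*(-196))) = 64917/(1712/99 + (19 + 196/3)) = 64917/(1712/99 + 253/3) = 64917/(10061/99) = 64917*(99/10061) = 6426783/10061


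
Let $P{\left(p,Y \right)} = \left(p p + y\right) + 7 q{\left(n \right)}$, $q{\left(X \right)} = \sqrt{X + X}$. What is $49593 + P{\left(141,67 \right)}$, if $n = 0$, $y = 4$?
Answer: $69478$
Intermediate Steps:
$q{\left(X \right)} = \sqrt{2} \sqrt{X}$ ($q{\left(X \right)} = \sqrt{2 X} = \sqrt{2} \sqrt{X}$)
$P{\left(p,Y \right)} = 4 + p^{2}$ ($P{\left(p,Y \right)} = \left(p p + 4\right) + 7 \sqrt{2} \sqrt{0} = \left(p^{2} + 4\right) + 7 \sqrt{2} \cdot 0 = \left(4 + p^{2}\right) + 7 \cdot 0 = \left(4 + p^{2}\right) + 0 = 4 + p^{2}$)
$49593 + P{\left(141,67 \right)} = 49593 + \left(4 + 141^{2}\right) = 49593 + \left(4 + 19881\right) = 49593 + 19885 = 69478$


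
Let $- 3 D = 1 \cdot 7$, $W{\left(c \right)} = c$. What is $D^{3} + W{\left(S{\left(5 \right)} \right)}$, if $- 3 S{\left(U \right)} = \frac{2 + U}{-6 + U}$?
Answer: $- \frac{280}{27} \approx -10.37$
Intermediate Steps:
$S{\left(U \right)} = - \frac{2 + U}{3 \left(-6 + U\right)}$ ($S{\left(U \right)} = - \frac{\left(2 + U\right) \frac{1}{-6 + U}}{3} = - \frac{\frac{1}{-6 + U} \left(2 + U\right)}{3} = - \frac{2 + U}{3 \left(-6 + U\right)}$)
$D = - \frac{7}{3}$ ($D = - \frac{1 \cdot 7}{3} = \left(- \frac{1}{3}\right) 7 = - \frac{7}{3} \approx -2.3333$)
$D^{3} + W{\left(S{\left(5 \right)} \right)} = \left(- \frac{7}{3}\right)^{3} + \frac{-2 - 5}{3 \left(-6 + 5\right)} = - \frac{343}{27} + \frac{-2 - 5}{3 \left(-1\right)} = - \frac{343}{27} + \frac{1}{3} \left(-1\right) \left(-7\right) = - \frac{343}{27} + \frac{7}{3} = - \frac{280}{27}$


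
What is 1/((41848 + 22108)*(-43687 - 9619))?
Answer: -1/3409238536 ≈ -2.9332e-10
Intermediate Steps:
1/((41848 + 22108)*(-43687 - 9619)) = 1/(63956*(-53306)) = 1/(-3409238536) = -1/3409238536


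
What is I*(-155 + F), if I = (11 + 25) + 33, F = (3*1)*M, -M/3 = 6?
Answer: -14421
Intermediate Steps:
M = -18 (M = -3*6 = -18)
F = -54 (F = (3*1)*(-18) = 3*(-18) = -54)
I = 69 (I = 36 + 33 = 69)
I*(-155 + F) = 69*(-155 - 54) = 69*(-209) = -14421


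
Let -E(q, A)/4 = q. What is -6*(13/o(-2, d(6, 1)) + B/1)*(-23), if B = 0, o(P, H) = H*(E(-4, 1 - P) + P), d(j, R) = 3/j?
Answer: 1794/7 ≈ 256.29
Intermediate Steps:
E(q, A) = -4*q
o(P, H) = H*(16 + P) (o(P, H) = H*(-4*(-4) + P) = H*(16 + P))
-6*(13/o(-2, d(6, 1)) + B/1)*(-23) = -6*(13/(((3/6)*(16 - 2))) + 0/1)*(-23) = -6*(13/(((3*(⅙))*14)) + 0*1)*(-23) = -6*(13/(((½)*14)) + 0)*(-23) = -6*(13/7 + 0)*(-23) = -6*13/7*(-23) = -78/7*(-23) = 1794/7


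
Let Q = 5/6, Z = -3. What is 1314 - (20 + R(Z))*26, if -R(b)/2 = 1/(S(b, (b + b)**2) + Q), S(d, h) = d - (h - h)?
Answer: 770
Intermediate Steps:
S(d, h) = d (S(d, h) = d - 1*0 = d + 0 = d)
Q = 5/6 (Q = 5*(1/6) = 5/6 ≈ 0.83333)
R(b) = -2/(5/6 + b) (R(b) = -2/(b + 5/6) = -2/(5/6 + b))
1314 - (20 + R(Z))*26 = 1314 - (20 - 12/(5 + 6*(-3)))*26 = 1314 - (20 - 12/(5 - 18))*26 = 1314 - (20 - 12/(-13))*26 = 1314 - (20 - 12*(-1/13))*26 = 1314 - (20 + 12/13)*26 = 1314 - 272*26/13 = 1314 - 1*544 = 1314 - 544 = 770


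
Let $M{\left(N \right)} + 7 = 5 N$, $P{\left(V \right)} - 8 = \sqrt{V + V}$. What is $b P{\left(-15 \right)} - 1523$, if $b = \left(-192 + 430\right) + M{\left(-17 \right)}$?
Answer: $-355 + 146 i \sqrt{30} \approx -355.0 + 799.67 i$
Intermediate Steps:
$P{\left(V \right)} = 8 + \sqrt{2} \sqrt{V}$ ($P{\left(V \right)} = 8 + \sqrt{V + V} = 8 + \sqrt{2 V} = 8 + \sqrt{2} \sqrt{V}$)
$M{\left(N \right)} = -7 + 5 N$
$b = 146$ ($b = \left(-192 + 430\right) + \left(-7 + 5 \left(-17\right)\right) = 238 - 92 = 146$)
$b P{\left(-15 \right)} - 1523 = 146 \left(8 + \sqrt{2} \sqrt{-15}\right) - 1523 = 146 \left(8 + \sqrt{2} i \sqrt{15}\right) - 1523 = 146 \left(8 + i \sqrt{30}\right) - 1523 = \left(1168 + 146 i \sqrt{30}\right) - 1523 = -355 + 146 i \sqrt{30}$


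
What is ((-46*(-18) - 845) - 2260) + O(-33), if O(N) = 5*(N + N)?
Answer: -2607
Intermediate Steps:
O(N) = 10*N (O(N) = 5*(2*N) = 10*N)
((-46*(-18) - 845) - 2260) + O(-33) = ((-46*(-18) - 845) - 2260) + 10*(-33) = ((828 - 845) - 2260) - 330 = (-17 - 2260) - 330 = -2277 - 330 = -2607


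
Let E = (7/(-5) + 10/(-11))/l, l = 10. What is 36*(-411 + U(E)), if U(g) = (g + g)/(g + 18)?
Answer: -144610452/9773 ≈ -14797.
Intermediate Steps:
E = -127/550 (E = (7/(-5) + 10/(-11))/10 = (7*(-⅕) + 10*(-1/11))*(⅒) = (-7/5 - 10/11)*(⅒) = -127/55*⅒ = -127/550 ≈ -0.23091)
U(g) = 2*g/(18 + g) (U(g) = (2*g)/(18 + g) = 2*g/(18 + g))
36*(-411 + U(E)) = 36*(-411 + 2*(-127/550)/(18 - 127/550)) = 36*(-411 + 2*(-127/550)/(9773/550)) = 36*(-411 + 2*(-127/550)*(550/9773)) = 36*(-411 - 254/9773) = 36*(-4016957/9773) = -144610452/9773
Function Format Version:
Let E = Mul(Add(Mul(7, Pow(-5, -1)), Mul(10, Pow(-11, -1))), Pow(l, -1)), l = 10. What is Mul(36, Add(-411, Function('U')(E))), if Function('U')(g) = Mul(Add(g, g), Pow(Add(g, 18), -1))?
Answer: Rational(-144610452, 9773) ≈ -14797.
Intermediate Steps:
E = Rational(-127, 550) (E = Mul(Add(Mul(7, Pow(-5, -1)), Mul(10, Pow(-11, -1))), Pow(10, -1)) = Mul(Add(Mul(7, Rational(-1, 5)), Mul(10, Rational(-1, 11))), Rational(1, 10)) = Mul(Add(Rational(-7, 5), Rational(-10, 11)), Rational(1, 10)) = Mul(Rational(-127, 55), Rational(1, 10)) = Rational(-127, 550) ≈ -0.23091)
Function('U')(g) = Mul(2, g, Pow(Add(18, g), -1)) (Function('U')(g) = Mul(Mul(2, g), Pow(Add(18, g), -1)) = Mul(2, g, Pow(Add(18, g), -1)))
Mul(36, Add(-411, Function('U')(E))) = Mul(36, Add(-411, Mul(2, Rational(-127, 550), Pow(Add(18, Rational(-127, 550)), -1)))) = Mul(36, Add(-411, Mul(2, Rational(-127, 550), Pow(Rational(9773, 550), -1)))) = Mul(36, Add(-411, Mul(2, Rational(-127, 550), Rational(550, 9773)))) = Mul(36, Add(-411, Rational(-254, 9773))) = Mul(36, Rational(-4016957, 9773)) = Rational(-144610452, 9773)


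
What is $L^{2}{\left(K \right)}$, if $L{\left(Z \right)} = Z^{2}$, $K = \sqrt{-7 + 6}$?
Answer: $1$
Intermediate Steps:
$K = i$ ($K = \sqrt{-1} = i \approx 1.0 i$)
$L^{2}{\left(K \right)} = \left(i^{2}\right)^{2} = \left(-1\right)^{2} = 1$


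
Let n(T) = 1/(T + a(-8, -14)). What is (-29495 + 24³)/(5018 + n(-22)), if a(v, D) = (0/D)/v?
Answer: -344762/110395 ≈ -3.1230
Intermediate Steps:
a(v, D) = 0 (a(v, D) = 0/v = 0)
n(T) = 1/T (n(T) = 1/(T + 0) = 1/T)
(-29495 + 24³)/(5018 + n(-22)) = (-29495 + 24³)/(5018 + 1/(-22)) = (-29495 + 13824)/(5018 - 1/22) = -15671/110395/22 = -15671*22/110395 = -344762/110395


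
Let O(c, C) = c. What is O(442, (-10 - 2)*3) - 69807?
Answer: -69365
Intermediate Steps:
O(442, (-10 - 2)*3) - 69807 = 442 - 69807 = -69365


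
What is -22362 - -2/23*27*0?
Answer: -22362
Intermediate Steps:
-22362 - -2/23*27*0 = -22362 - -2*1/23*27*0 = -22362 - (-2/23*27)*0 = -22362 - (-54)*0/23 = -22362 - 1*0 = -22362 + 0 = -22362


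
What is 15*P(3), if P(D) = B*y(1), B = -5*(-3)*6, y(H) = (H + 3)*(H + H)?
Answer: 10800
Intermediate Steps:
y(H) = 2*H*(3 + H) (y(H) = (3 + H)*(2*H) = 2*H*(3 + H))
B = 90 (B = 15*6 = 90)
P(D) = 720 (P(D) = 90*(2*1*(3 + 1)) = 90*(2*1*4) = 90*8 = 720)
15*P(3) = 15*720 = 10800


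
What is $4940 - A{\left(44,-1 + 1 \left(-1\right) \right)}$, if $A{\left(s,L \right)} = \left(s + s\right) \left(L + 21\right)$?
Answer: $3268$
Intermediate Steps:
$A{\left(s,L \right)} = 2 s \left(21 + L\right)$
$4940 - A{\left(44,-1 + 1 \left(-1\right) \right)} = 4940 - 2 \cdot 44 \left(21 + \left(-1 + 1 \left(-1\right)\right)\right) = 4940 - 2 \cdot 44 \left(21 - 2\right) = 4940 - 2 \cdot 44 \cdot 19 = 4940 - 1672 = 3268$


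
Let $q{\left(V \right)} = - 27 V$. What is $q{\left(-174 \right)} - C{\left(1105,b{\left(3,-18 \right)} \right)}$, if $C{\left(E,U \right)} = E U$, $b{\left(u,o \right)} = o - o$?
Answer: $4698$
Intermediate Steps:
$b{\left(u,o \right)} = 0$
$q{\left(-174 \right)} - C{\left(1105,b{\left(3,-18 \right)} \right)} = \left(-27\right) \left(-174\right) - 1105 \cdot 0 = 4698 - 0 = 4698 + 0 = 4698$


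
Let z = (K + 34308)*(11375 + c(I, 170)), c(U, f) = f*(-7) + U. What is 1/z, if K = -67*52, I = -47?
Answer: 1/312493712 ≈ 3.2001e-9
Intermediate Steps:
c(U, f) = U - 7*f (c(U, f) = -7*f + U = U - 7*f)
K = -3484
z = 312493712 (z = (-3484 + 34308)*(11375 + (-47 - 7*170)) = 30824*(11375 + (-47 - 1190)) = 30824*(11375 - 1237) = 30824*10138 = 312493712)
1/z = 1/312493712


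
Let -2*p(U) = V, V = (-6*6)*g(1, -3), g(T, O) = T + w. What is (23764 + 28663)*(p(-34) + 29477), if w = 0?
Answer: 1546334365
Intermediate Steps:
g(T, O) = T (g(T, O) = T + 0 = T)
V = -36 (V = -6*6*1 = -36*1 = -36)
p(U) = 18 (p(U) = -½*(-36) = 18)
(23764 + 28663)*(p(-34) + 29477) = (23764 + 28663)*(18 + 29477) = 52427*29495 = 1546334365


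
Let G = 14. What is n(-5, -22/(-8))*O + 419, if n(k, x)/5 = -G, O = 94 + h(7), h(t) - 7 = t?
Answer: -7141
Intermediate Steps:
h(t) = 7 + t
O = 108 (O = 94 + (7 + 7) = 94 + 14 = 108)
n(k, x) = -70 (n(k, x) = 5*(-1*14) = 5*(-14) = -70)
n(-5, -22/(-8))*O + 419 = -70*108 + 419 = -7560 + 419 = -7141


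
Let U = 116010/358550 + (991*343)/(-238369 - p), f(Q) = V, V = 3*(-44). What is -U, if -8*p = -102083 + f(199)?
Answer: 74192298553/72038682785 ≈ 1.0299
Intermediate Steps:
V = -132
f(Q) = -132
p = 102215/8 (p = -(-102083 - 132)/8 = -1/8*(-102215) = 102215/8 ≈ 12777.)
U = -74192298553/72038682785 (U = 116010/358550 + (991*343)/(-238369 - 1*102215/8) = 116010*(1/358550) + 339913/(-238369 - 102215/8) = 11601/35855 + 339913/(-2009167/8) = 11601/35855 + 339913*(-8/2009167) = 11601/35855 - 2719304/2009167 = -74192298553/72038682785 ≈ -1.0299)
-U = -1*(-74192298553/72038682785) = 74192298553/72038682785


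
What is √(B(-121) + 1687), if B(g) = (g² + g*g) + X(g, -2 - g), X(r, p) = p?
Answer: 4*√1943 ≈ 176.32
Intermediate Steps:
B(g) = -2 - g + 2*g² (B(g) = (g² + g*g) + (-2 - g) = (g² + g²) + (-2 - g) = 2*g² + (-2 - g) = -2 - g + 2*g²)
√(B(-121) + 1687) = √((-2 - 1*(-121) + 2*(-121)²) + 1687) = √((-2 + 121 + 2*14641) + 1687) = √((-2 + 121 + 29282) + 1687) = √(29401 + 1687) = √31088 = 4*√1943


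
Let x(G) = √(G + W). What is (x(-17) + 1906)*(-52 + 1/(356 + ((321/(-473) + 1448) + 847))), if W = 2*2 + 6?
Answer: -62123049943/626801 - 65186831*I*√7/1253602 ≈ -99111.0 - 137.58*I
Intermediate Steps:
W = 10 (W = 4 + 6 = 10)
x(G) = √(10 + G) (x(G) = √(G + 10) = √(10 + G))
(x(-17) + 1906)*(-52 + 1/(356 + ((321/(-473) + 1448) + 847))) = (√(10 - 17) + 1906)*(-52 + 1/(356 + ((321/(-473) + 1448) + 847))) = (√(-7) + 1906)*(-52 + 1/(356 + ((321*(-1/473) + 1448) + 847))) = (I*√7 + 1906)*(-52 + 1/(356 + ((-321/473 + 1448) + 847))) = (1906 + I*√7)*(-52 + 1/(356 + (684583/473 + 847))) = (1906 + I*√7)*(-52 + 1/(356 + 1085214/473)) = (1906 + I*√7)*(-52 + 1/(1253602/473)) = (1906 + I*√7)*(-52 + 473/1253602) = (1906 + I*√7)*(-65186831/1253602) = -62123049943/626801 - 65186831*I*√7/1253602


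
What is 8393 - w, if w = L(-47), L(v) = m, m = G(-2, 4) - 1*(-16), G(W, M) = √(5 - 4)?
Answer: 8376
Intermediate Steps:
G(W, M) = 1 (G(W, M) = √1 = 1)
m = 17 (m = 1 - 1*(-16) = 1 + 16 = 17)
L(v) = 17
w = 17
8393 - w = 8393 - 1*17 = 8393 - 17 = 8376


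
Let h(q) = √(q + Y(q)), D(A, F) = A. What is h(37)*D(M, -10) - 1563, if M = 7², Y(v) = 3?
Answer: -1563 + 98*√10 ≈ -1253.1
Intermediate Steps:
M = 49
h(q) = √(3 + q) (h(q) = √(q + 3) = √(3 + q))
h(37)*D(M, -10) - 1563 = √(3 + 37)*49 - 1563 = √40*49 - 1563 = (2*√10)*49 - 1563 = 98*√10 - 1563 = -1563 + 98*√10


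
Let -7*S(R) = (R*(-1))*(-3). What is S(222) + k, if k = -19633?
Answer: -138097/7 ≈ -19728.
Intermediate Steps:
S(R) = -3*R/7 (S(R) = -R*(-1)*(-3)/7 = -(-R)*(-3)/7 = -3*R/7)
S(222) + k = -3/7*222 - 19633 = -666/7 - 19633 = -138097/7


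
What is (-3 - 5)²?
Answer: 64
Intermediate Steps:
(-3 - 5)² = (-8)² = 64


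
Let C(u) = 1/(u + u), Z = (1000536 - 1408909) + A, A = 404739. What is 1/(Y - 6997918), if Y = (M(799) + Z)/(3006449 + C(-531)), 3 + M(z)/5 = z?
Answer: -3192848837/22343294347353914 ≈ -1.4290e-7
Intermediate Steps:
M(z) = -15 + 5*z
Z = -3634 (Z = (1000536 - 1408909) + 404739 = -408373 + 404739 = -3634)
C(u) = 1/(2*u)
Y = 367452/3192848837 (Y = ((-15 + 5*799) - 3634)/(3006449 + (1/2)/(-531)) = ((-15 + 3995) - 3634)/(3006449 + (1/2)*(-1/531)) = (3980 - 3634)/(3006449 - 1/1062) = 346/(3192848837/1062) = 346*(1062/3192848837) = 367452/3192848837 ≈ 0.00011509)
1/(Y - 6997918) = 1/(367452/3192848837 - 6997918) = 1/(-22343294347353914/3192848837) = -3192848837/22343294347353914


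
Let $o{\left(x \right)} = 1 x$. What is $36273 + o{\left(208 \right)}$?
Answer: $36481$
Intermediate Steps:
$o{\left(x \right)} = x$
$36273 + o{\left(208 \right)} = 36273 + 208 = 36481$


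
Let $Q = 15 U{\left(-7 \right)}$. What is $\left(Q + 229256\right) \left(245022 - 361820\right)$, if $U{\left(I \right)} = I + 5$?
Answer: $-26773138348$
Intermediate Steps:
$U{\left(I \right)} = 5 + I$
$Q = -30$ ($Q = 15 \left(5 - 7\right) = 15 \left(-2\right) = -30$)
$\left(Q + 229256\right) \left(245022 - 361820\right) = \left(-30 + 229256\right) \left(245022 - 361820\right) = 229226 \left(-116798\right) = -26773138348$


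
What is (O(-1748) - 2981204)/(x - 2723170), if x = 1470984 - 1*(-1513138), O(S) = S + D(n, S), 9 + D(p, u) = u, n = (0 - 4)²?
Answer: -994903/86984 ≈ -11.438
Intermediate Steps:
n = 16 (n = (-4)² = 16)
D(p, u) = -9 + u
O(S) = -9 + 2*S (O(S) = S + (-9 + S) = -9 + 2*S)
x = 2984122 (x = 1470984 + 1513138 = 2984122)
(O(-1748) - 2981204)/(x - 2723170) = ((-9 + 2*(-1748)) - 2981204)/(2984122 - 2723170) = ((-9 - 3496) - 2981204)/260952 = (-3505 - 2981204)*(1/260952) = -2984709*1/260952 = -994903/86984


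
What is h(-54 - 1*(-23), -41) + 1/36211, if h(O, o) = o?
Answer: -1484650/36211 ≈ -41.000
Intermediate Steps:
h(-54 - 1*(-23), -41) + 1/36211 = -41 + 1/36211 = -1484650/36211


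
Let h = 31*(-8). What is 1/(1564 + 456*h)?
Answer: -1/111524 ≈ -8.9667e-6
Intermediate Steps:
h = -248
1/(1564 + 456*h) = 1/(1564 + 456*(-248)) = 1/(1564 - 113088) = 1/(-111524) = -1/111524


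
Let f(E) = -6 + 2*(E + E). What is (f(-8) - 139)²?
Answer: 31329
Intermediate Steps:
f(E) = -6 + 4*E (f(E) = -6 + 2*(2*E) = -6 + 4*E)
(f(-8) - 139)² = ((-6 + 4*(-8)) - 139)² = ((-6 - 32) - 139)² = (-38 - 139)² = (-177)² = 31329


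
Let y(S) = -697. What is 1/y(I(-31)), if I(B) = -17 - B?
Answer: -1/697 ≈ -0.0014347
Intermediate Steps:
1/y(I(-31)) = 1/(-697) = -1/697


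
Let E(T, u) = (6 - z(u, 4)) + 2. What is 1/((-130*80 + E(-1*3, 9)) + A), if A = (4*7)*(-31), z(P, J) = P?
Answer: -1/11269 ≈ -8.8739e-5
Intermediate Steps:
A = -868 (A = 28*(-31) = -868)
E(T, u) = 8 - u (E(T, u) = (6 - u) + 2 = 8 - u)
1/((-130*80 + E(-1*3, 9)) + A) = 1/((-130*80 + (8 - 1*9)) - 868) = 1/((-10400 + (8 - 9)) - 868) = 1/((-10400 - 1) - 868) = 1/(-10401 - 868) = 1/(-11269) = -1/11269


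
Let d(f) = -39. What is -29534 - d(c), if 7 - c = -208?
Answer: -29495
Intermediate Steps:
c = 215 (c = 7 - 1*(-208) = 7 + 208 = 215)
-29534 - d(c) = -29534 - 1*(-39) = -29534 + 39 = -29495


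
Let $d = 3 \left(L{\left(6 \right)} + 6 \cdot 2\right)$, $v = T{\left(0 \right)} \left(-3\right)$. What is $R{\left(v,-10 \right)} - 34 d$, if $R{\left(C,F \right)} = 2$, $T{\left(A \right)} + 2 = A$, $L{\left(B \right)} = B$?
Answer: $-1834$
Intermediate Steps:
$T{\left(A \right)} = -2 + A$
$v = 6$ ($v = \left(-2 + 0\right) \left(-3\right) = \left(-2\right) \left(-3\right) = 6$)
$d = 54$ ($d = 3 \left(6 + 6 \cdot 2\right) = 3 \left(6 + 12\right) = 3 \cdot 18 = 54$)
$R{\left(v,-10 \right)} - 34 d = 2 - 1836 = -1834$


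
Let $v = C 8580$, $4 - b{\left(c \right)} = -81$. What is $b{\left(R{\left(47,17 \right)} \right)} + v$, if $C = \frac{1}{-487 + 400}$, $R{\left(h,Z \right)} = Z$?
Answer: $- \frac{395}{29} \approx -13.621$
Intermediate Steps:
$C = - \frac{1}{87}$ ($C = \frac{1}{-87} = - \frac{1}{87} \approx -0.011494$)
$b{\left(c \right)} = 85$ ($b{\left(c \right)} = 4 - -81 = 4 + 81 = 85$)
$v = - \frac{2860}{29}$ ($v = \left(- \frac{1}{87}\right) 8580 = - \frac{2860}{29} \approx -98.621$)
$b{\left(R{\left(47,17 \right)} \right)} + v = 85 - \frac{2860}{29} = - \frac{395}{29}$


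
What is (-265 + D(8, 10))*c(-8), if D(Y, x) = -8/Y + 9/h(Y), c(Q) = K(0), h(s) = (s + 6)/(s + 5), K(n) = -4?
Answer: 7214/7 ≈ 1030.6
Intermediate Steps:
h(s) = (6 + s)/(5 + s)
c(Q) = -4
D(Y, x) = -8/Y + 9*(5 + Y)/(6 + Y) (D(Y, x) = -8/Y + 9/(((6 + Y)/(5 + Y))) = -8/Y + 9*((5 + Y)/(6 + Y)) = -8/Y + 9*(5 + Y)/(6 + Y))
(-265 + D(8, 10))*c(-8) = (-265 + (-48 + 9*8**2 + 37*8)/(8*(6 + 8)))*(-4) = (-265 + (1/8)*(-48 + 9*64 + 296)/14)*(-4) = (-265 + (1/8)*(1/14)*(-48 + 576 + 296))*(-4) = (-265 + (1/8)*(1/14)*824)*(-4) = (-265 + 103/14)*(-4) = -3607/14*(-4) = 7214/7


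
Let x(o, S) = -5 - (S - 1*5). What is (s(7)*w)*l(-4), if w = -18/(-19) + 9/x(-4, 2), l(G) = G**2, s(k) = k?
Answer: -7560/19 ≈ -397.89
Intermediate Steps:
x(o, S) = -S (x(o, S) = -5 - (S - 5) = -5 - (-5 + S) = -5 + (5 - S) = -S)
w = -135/38 (w = -18/(-19) + 9/((-1*2)) = -18*(-1/19) + 9/(-2) = 18/19 + 9*(-1/2) = 18/19 - 9/2 = -135/38 ≈ -3.5526)
(s(7)*w)*l(-4) = (7*(-135/38))*(-4)**2 = -945/38*16 = -7560/19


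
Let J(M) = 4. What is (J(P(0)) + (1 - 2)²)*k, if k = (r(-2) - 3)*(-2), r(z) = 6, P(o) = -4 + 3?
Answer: -30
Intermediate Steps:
P(o) = -1
k = -6 (k = (6 - 3)*(-2) = 3*(-2) = -6)
(J(P(0)) + (1 - 2)²)*k = (4 + (1 - 2)²)*(-6) = (4 + (-1)²)*(-6) = (4 + 1)*(-6) = 5*(-6) = -30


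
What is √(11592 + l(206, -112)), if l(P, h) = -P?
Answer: √11386 ≈ 106.71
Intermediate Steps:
√(11592 + l(206, -112)) = √(11592 - 1*206) = √(11592 - 206) = √11386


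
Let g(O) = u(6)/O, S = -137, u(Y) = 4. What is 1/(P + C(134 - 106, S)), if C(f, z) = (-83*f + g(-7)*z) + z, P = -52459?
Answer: -7/383892 ≈ -1.8234e-5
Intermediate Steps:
g(O) = 4/O
C(f, z) = -83*f + 3*z/7 (C(f, z) = (-83*f + (4/(-7))*z) + z = (-83*f + (4*(-1/7))*z) + z = (-83*f - 4*z/7) + z = -83*f + 3*z/7)
1/(P + C(134 - 106, S)) = 1/(-52459 + (-83*(134 - 106) + (3/7)*(-137))) = 1/(-52459 + (-83*28 - 411/7)) = 1/(-52459 + (-2324 - 411/7)) = 1/(-52459 - 16679/7) = 1/(-383892/7) = -7/383892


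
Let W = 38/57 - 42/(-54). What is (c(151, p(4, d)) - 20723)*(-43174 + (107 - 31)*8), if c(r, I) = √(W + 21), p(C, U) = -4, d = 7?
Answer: 882095218 - 42566*√202/3 ≈ 8.8189e+8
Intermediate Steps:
W = 13/9 (W = 38*(1/57) - 42*(-1/54) = ⅔ + 7/9 = 13/9 ≈ 1.4444)
c(r, I) = √202/3 (c(r, I) = √(13/9 + 21) = √(202/9) = √202/3)
(c(151, p(4, d)) - 20723)*(-43174 + (107 - 31)*8) = (√202/3 - 20723)*(-43174 + (107 - 31)*8) = (-20723 + √202/3)*(-43174 + 76*8) = (-20723 + √202/3)*(-43174 + 608) = (-20723 + √202/3)*(-42566) = 882095218 - 42566*√202/3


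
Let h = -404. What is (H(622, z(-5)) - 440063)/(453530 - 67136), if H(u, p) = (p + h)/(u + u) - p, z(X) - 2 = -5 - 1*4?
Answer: -547430075/480674136 ≈ -1.1389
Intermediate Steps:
z(X) = -7 (z(X) = 2 + (-5 - 1*4) = 2 + (-5 - 4) = 2 - 9 = -7)
H(u, p) = -p + (-404 + p)/(2*u) (H(u, p) = (p - 404)/(u + u) - p = (-404 + p)/((2*u)) - p = (-404 + p)*(1/(2*u)) - p = (-404 + p)/(2*u) - p = -p + (-404 + p)/(2*u))
(H(622, z(-5)) - 440063)/(453530 - 67136) = ((-202 + (½)*(-7) - 1*(-7)*622)/622 - 440063)/(453530 - 67136) = ((-202 - 7/2 + 4354)/622 - 440063)/386394 = ((1/622)*(8297/2) - 440063)*(1/386394) = (8297/1244 - 440063)*(1/386394) = -547430075/1244*1/386394 = -547430075/480674136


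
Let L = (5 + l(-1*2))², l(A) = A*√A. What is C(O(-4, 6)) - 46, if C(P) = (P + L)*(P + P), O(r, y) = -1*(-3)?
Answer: 74 - 120*I*√2 ≈ 74.0 - 169.71*I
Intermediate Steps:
l(A) = A^(3/2)
L = (5 - 2*I*√2)² (L = (5 + (-1*2)^(3/2))² = (5 + (-2)^(3/2))² = (5 - 2*I*√2)² ≈ 17.0 - 28.284*I)
O(r, y) = 3
C(P) = 2*P*(17 + P - 20*I*√2) (C(P) = (P + (17 - 20*I*√2))*(P + P) = (17 + P - 20*I*√2)*(2*P) = 2*P*(17 + P - 20*I*√2))
C(O(-4, 6)) - 46 = 2*3*(17 + 3 - 20*I*√2) - 46 = 2*3*(20 - 20*I*√2) - 46 = (120 - 120*I*√2) - 46 = 74 - 120*I*√2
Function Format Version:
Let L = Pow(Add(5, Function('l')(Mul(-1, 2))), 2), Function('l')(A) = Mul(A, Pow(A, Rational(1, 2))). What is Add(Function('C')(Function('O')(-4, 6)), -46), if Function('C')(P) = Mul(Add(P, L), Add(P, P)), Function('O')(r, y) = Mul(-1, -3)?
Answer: Add(74, Mul(-120, I, Pow(2, Rational(1, 2)))) ≈ Add(74.000, Mul(-169.71, I))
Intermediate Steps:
Function('l')(A) = Pow(A, Rational(3, 2))
L = Pow(Add(5, Mul(-2, I, Pow(2, Rational(1, 2)))), 2) (L = Pow(Add(5, Pow(Mul(-1, 2), Rational(3, 2))), 2) = Pow(Add(5, Pow(-2, Rational(3, 2))), 2) = Pow(Add(5, Mul(-2, I, Pow(2, Rational(1, 2)))), 2) ≈ Add(17.000, Mul(-28.284, I)))
Function('O')(r, y) = 3
Function('C')(P) = Mul(2, P, Add(17, P, Mul(-20, I, Pow(2, Rational(1, 2))))) (Function('C')(P) = Mul(Add(P, Add(17, Mul(-20, I, Pow(2, Rational(1, 2))))), Add(P, P)) = Mul(Add(17, P, Mul(-20, I, Pow(2, Rational(1, 2)))), Mul(2, P)) = Mul(2, P, Add(17, P, Mul(-20, I, Pow(2, Rational(1, 2))))))
Add(Function('C')(Function('O')(-4, 6)), -46) = Add(Mul(2, 3, Add(17, 3, Mul(-20, I, Pow(2, Rational(1, 2))))), -46) = Add(Mul(2, 3, Add(20, Mul(-20, I, Pow(2, Rational(1, 2))))), -46) = Add(Add(120, Mul(-120, I, Pow(2, Rational(1, 2)))), -46) = Add(74, Mul(-120, I, Pow(2, Rational(1, 2))))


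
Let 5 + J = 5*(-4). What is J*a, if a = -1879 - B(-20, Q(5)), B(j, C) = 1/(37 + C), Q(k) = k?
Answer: 1972975/42 ≈ 46976.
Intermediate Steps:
J = -25 (J = -5 + 5*(-4) = -5 - 20 = -25)
a = -78919/42 (a = -1879 - 1/(37 + 5) = -1879 - 1/42 = -78919/42 ≈ -1879.0)
J*a = -25*(-78919/42) = 1972975/42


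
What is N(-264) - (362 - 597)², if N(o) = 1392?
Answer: -53833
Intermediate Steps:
N(-264) - (362 - 597)² = 1392 - (362 - 597)² = 1392 - 1*(-235)² = 1392 - 1*55225 = 1392 - 55225 = -53833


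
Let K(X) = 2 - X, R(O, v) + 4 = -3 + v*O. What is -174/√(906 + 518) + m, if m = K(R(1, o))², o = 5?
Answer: 16 - 87*√89/178 ≈ 11.389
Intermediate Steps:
R(O, v) = -7 + O*v (R(O, v) = -4 + (-3 + v*O) = -4 + (-3 + O*v) = -7 + O*v)
m = 16 (m = (2 - (-7 + 1*5))² = (2 - (-7 + 5))² = (2 - 1*(-2))² = (2 + 2)² = 4² = 16)
-174/√(906 + 518) + m = -174/√(906 + 518) + 16 = -174*√89/356 + 16 = -87*√89/178 + 16 = 16 - 87*√89/178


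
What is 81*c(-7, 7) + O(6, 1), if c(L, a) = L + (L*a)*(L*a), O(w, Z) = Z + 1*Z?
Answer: 193916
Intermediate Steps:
O(w, Z) = 2*Z (O(w, Z) = Z + Z = 2*Z)
c(L, a) = L + L²*a²
81*c(-7, 7) + O(6, 1) = 81*(-7*(1 - 7*7²)) + 2*1 = 81*(-7*(1 - 7*49)) + 2 = 81*(-7*(1 - 343)) + 2 = 81*(-7*(-342)) + 2 = 81*2394 + 2 = 193914 + 2 = 193916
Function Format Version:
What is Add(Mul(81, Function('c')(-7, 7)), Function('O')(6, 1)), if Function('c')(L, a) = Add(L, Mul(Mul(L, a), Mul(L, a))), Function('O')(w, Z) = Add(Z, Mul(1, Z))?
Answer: 193916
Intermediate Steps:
Function('O')(w, Z) = Mul(2, Z) (Function('O')(w, Z) = Add(Z, Z) = Mul(2, Z))
Function('c')(L, a) = Add(L, Mul(Pow(L, 2), Pow(a, 2)))
Add(Mul(81, Function('c')(-7, 7)), Function('O')(6, 1)) = Add(Mul(81, Mul(-7, Add(1, Mul(-7, Pow(7, 2))))), Mul(2, 1)) = Add(Mul(81, Mul(-7, Add(1, Mul(-7, 49)))), 2) = Add(Mul(81, Mul(-7, Add(1, -343))), 2) = Add(Mul(81, Mul(-7, -342)), 2) = Add(Mul(81, 2394), 2) = Add(193914, 2) = 193916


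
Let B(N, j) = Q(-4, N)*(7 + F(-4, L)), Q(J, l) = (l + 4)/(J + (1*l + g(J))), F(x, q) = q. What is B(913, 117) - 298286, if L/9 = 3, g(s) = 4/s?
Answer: -135406255/454 ≈ -2.9825e+5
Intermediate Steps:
L = 27 (L = 9*3 = 27)
Q(J, l) = (4 + l)/(J + l + 4/J) (Q(J, l) = (l + 4)/(J + (1*l + 4/J)) = (4 + l)/(J + (l + 4/J)) = (4 + l)/(J + l + 4/J))
B(N, j) = -136*(4 + N)/(20 - 4*N) (B(N, j) = (-4*(4 + N)/(4 - 4*(-4 + N)))*(7 + 27) = -4*(4 + N)/(4 + (16 - 4*N))*34 = -4*(4 + N)/(20 - 4*N)*34 = -136*(4 + N)/(20 - 4*N))
B(913, 117) - 298286 = 34*(4 + 913)/(-5 + 913) - 298286 = 34*917/908 - 298286 = 34*(1/908)*917 - 298286 = 15589/454 - 298286 = -135406255/454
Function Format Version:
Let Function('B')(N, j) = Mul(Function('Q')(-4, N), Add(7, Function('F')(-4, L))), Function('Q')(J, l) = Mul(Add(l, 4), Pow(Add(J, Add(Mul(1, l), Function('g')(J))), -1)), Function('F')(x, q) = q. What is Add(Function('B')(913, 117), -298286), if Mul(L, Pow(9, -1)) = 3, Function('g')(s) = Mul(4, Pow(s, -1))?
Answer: Rational(-135406255, 454) ≈ -2.9825e+5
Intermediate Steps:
L = 27 (L = Mul(9, 3) = 27)
Function('Q')(J, l) = Mul(Pow(Add(J, l, Mul(4, Pow(J, -1))), -1), Add(4, l)) (Function('Q')(J, l) = Mul(Add(l, 4), Pow(Add(J, Add(Mul(1, l), Mul(4, Pow(J, -1)))), -1)) = Mul(Add(4, l), Pow(Add(J, Add(l, Mul(4, Pow(J, -1)))), -1)) = Mul(Add(4, l), Pow(Add(J, l, Mul(4, Pow(J, -1))), -1)) = Mul(Pow(Add(J, l, Mul(4, Pow(J, -1))), -1), Add(4, l)))
Function('B')(N, j) = Mul(-136, Pow(Add(20, Mul(-4, N)), -1), Add(4, N)) (Function('B')(N, j) = Mul(Mul(-4, Pow(Add(4, Mul(-4, Add(-4, N))), -1), Add(4, N)), Add(7, 27)) = Mul(Mul(-4, Pow(Add(4, Add(16, Mul(-4, N))), -1), Add(4, N)), 34) = Mul(Mul(-4, Pow(Add(20, Mul(-4, N)), -1), Add(4, N)), 34) = Mul(-136, Pow(Add(20, Mul(-4, N)), -1), Add(4, N)))
Add(Function('B')(913, 117), -298286) = Add(Mul(34, Pow(Add(-5, 913), -1), Add(4, 913)), -298286) = Add(Mul(34, Pow(908, -1), 917), -298286) = Add(Mul(34, Rational(1, 908), 917), -298286) = Add(Rational(15589, 454), -298286) = Rational(-135406255, 454)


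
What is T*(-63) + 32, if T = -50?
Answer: 3182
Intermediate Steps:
T*(-63) + 32 = -50*(-63) + 32 = 3150 + 32 = 3182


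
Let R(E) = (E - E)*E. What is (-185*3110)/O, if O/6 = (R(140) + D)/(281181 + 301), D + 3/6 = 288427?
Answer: -161950668700/1730559 ≈ -93583.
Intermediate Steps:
R(E) = 0 (R(E) = 0*E = 0)
D = 576853/2 (D = -½ + 288427 = 576853/2 ≈ 2.8843e+5)
O = 1730559/281482 (O = 6*((0 + 576853/2)/(281181 + 301)) = 6*((576853/2)/281482) = 6*((576853/2)*(1/281482)) = 6*(576853/562964) = 1730559/281482 ≈ 6.1480)
(-185*3110)/O = (-185*3110)/(1730559/281482) = -575350*281482/1730559 = -161950668700/1730559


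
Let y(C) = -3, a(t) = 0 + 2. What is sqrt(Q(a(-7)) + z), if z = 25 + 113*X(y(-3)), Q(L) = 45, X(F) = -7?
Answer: I*sqrt(721) ≈ 26.851*I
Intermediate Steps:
a(t) = 2
z = -766 (z = 25 + 113*(-7) = 25 - 791 = -766)
sqrt(Q(a(-7)) + z) = sqrt(45 - 766) = sqrt(-721) = I*sqrt(721)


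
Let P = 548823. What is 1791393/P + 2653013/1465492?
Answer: 1360435554685/268098571972 ≈ 5.0744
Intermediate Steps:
1791393/P + 2653013/1465492 = 1791393/548823 + 2653013/1465492 = 1791393*(1/548823) + 2653013*(1/1465492) = 597131/182941 + 2653013/1465492 = 1360435554685/268098571972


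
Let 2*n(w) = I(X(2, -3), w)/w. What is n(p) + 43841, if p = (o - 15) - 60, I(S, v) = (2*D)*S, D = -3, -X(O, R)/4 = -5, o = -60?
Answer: 394573/9 ≈ 43841.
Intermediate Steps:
X(O, R) = 20 (X(O, R) = -4*(-5) = 20)
I(S, v) = -6*S (I(S, v) = (2*(-3))*S = -6*S)
p = -135 (p = (-60 - 15) - 60 = -75 - 60 = -135)
n(w) = -60/w (n(w) = ((-6*20)/w)/2 = (-120/w)/2 = -60/w)
n(p) + 43841 = -60/(-135) + 43841 = -60*(-1/135) + 43841 = 4/9 + 43841 = 394573/9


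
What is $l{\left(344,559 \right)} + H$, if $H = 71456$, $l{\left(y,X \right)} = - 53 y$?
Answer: $53224$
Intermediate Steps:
$l{\left(344,559 \right)} + H = \left(-53\right) 344 + 71456 = -18232 + 71456 = 53224$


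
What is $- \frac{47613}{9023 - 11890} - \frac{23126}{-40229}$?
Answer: $\frac{1981725619}{115336543} \approx 17.182$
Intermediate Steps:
$- \frac{47613}{9023 - 11890} - \frac{23126}{-40229} = - \frac{47613}{9023 - 11890} - - \frac{23126}{40229} = - \frac{47613}{-2867} + \frac{23126}{40229} = \left(-47613\right) \left(- \frac{1}{2867}\right) + \frac{23126}{40229} = \frac{47613}{2867} + \frac{23126}{40229} = \frac{1981725619}{115336543}$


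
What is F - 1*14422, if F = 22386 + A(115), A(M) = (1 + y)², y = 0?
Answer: 7965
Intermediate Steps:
A(M) = 1 (A(M) = (1 + 0)² = 1² = 1)
F = 22387 (F = 22386 + 1 = 22387)
F - 1*14422 = 22387 - 1*14422 = 22387 - 14422 = 7965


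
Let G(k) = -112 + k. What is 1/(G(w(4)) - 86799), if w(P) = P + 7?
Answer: -1/86900 ≈ -1.1507e-5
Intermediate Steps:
w(P) = 7 + P
1/(G(w(4)) - 86799) = 1/((-112 + (7 + 4)) - 86799) = 1/((-112 + 11) - 86799) = 1/(-101 - 86799) = 1/(-86900) = -1/86900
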